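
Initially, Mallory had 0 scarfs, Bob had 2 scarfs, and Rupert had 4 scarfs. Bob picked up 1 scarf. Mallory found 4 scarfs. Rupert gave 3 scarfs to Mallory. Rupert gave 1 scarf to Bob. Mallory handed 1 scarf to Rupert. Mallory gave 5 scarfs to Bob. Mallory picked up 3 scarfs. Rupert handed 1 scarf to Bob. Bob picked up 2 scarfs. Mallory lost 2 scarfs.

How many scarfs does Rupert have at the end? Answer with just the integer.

Tracking counts step by step:
Start: Mallory=0, Bob=2, Rupert=4
Event 1 (Bob +1): Bob: 2 -> 3. State: Mallory=0, Bob=3, Rupert=4
Event 2 (Mallory +4): Mallory: 0 -> 4. State: Mallory=4, Bob=3, Rupert=4
Event 3 (Rupert -> Mallory, 3): Rupert: 4 -> 1, Mallory: 4 -> 7. State: Mallory=7, Bob=3, Rupert=1
Event 4 (Rupert -> Bob, 1): Rupert: 1 -> 0, Bob: 3 -> 4. State: Mallory=7, Bob=4, Rupert=0
Event 5 (Mallory -> Rupert, 1): Mallory: 7 -> 6, Rupert: 0 -> 1. State: Mallory=6, Bob=4, Rupert=1
Event 6 (Mallory -> Bob, 5): Mallory: 6 -> 1, Bob: 4 -> 9. State: Mallory=1, Bob=9, Rupert=1
Event 7 (Mallory +3): Mallory: 1 -> 4. State: Mallory=4, Bob=9, Rupert=1
Event 8 (Rupert -> Bob, 1): Rupert: 1 -> 0, Bob: 9 -> 10. State: Mallory=4, Bob=10, Rupert=0
Event 9 (Bob +2): Bob: 10 -> 12. State: Mallory=4, Bob=12, Rupert=0
Event 10 (Mallory -2): Mallory: 4 -> 2. State: Mallory=2, Bob=12, Rupert=0

Rupert's final count: 0

Answer: 0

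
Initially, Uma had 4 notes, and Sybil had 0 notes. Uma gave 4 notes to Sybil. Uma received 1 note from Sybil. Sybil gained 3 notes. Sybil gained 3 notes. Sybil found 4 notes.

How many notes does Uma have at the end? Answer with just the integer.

Answer: 1

Derivation:
Tracking counts step by step:
Start: Uma=4, Sybil=0
Event 1 (Uma -> Sybil, 4): Uma: 4 -> 0, Sybil: 0 -> 4. State: Uma=0, Sybil=4
Event 2 (Sybil -> Uma, 1): Sybil: 4 -> 3, Uma: 0 -> 1. State: Uma=1, Sybil=3
Event 3 (Sybil +3): Sybil: 3 -> 6. State: Uma=1, Sybil=6
Event 4 (Sybil +3): Sybil: 6 -> 9. State: Uma=1, Sybil=9
Event 5 (Sybil +4): Sybil: 9 -> 13. State: Uma=1, Sybil=13

Uma's final count: 1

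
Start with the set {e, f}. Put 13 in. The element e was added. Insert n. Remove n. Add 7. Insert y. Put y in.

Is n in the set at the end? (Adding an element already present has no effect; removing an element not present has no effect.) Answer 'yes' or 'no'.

Answer: no

Derivation:
Tracking the set through each operation:
Start: {e, f}
Event 1 (add 13): added. Set: {13, e, f}
Event 2 (add e): already present, no change. Set: {13, e, f}
Event 3 (add n): added. Set: {13, e, f, n}
Event 4 (remove n): removed. Set: {13, e, f}
Event 5 (add 7): added. Set: {13, 7, e, f}
Event 6 (add y): added. Set: {13, 7, e, f, y}
Event 7 (add y): already present, no change. Set: {13, 7, e, f, y}

Final set: {13, 7, e, f, y} (size 5)
n is NOT in the final set.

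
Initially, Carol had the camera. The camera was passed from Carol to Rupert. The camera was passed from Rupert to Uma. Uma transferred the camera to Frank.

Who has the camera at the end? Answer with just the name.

Tracking the camera through each event:
Start: Carol has the camera.
After event 1: Rupert has the camera.
After event 2: Uma has the camera.
After event 3: Frank has the camera.

Answer: Frank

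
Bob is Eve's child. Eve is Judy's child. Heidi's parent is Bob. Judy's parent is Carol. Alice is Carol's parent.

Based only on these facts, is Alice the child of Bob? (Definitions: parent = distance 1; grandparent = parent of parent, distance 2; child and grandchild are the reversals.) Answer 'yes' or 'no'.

Answer: no

Derivation:
Reconstructing the parent chain from the given facts:
  Alice -> Carol -> Judy -> Eve -> Bob -> Heidi
(each arrow means 'parent of the next')
Positions in the chain (0 = top):
  position of Alice: 0
  position of Carol: 1
  position of Judy: 2
  position of Eve: 3
  position of Bob: 4
  position of Heidi: 5

Alice is at position 0, Bob is at position 4; signed distance (j - i) = 4.
'child' requires j - i = -1. Actual distance is 4, so the relation does NOT hold.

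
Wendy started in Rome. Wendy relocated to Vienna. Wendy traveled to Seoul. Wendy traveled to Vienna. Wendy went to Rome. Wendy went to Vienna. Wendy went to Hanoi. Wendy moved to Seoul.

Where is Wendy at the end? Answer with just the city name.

Tracking Wendy's location:
Start: Wendy is in Rome.
After move 1: Rome -> Vienna. Wendy is in Vienna.
After move 2: Vienna -> Seoul. Wendy is in Seoul.
After move 3: Seoul -> Vienna. Wendy is in Vienna.
After move 4: Vienna -> Rome. Wendy is in Rome.
After move 5: Rome -> Vienna. Wendy is in Vienna.
After move 6: Vienna -> Hanoi. Wendy is in Hanoi.
After move 7: Hanoi -> Seoul. Wendy is in Seoul.

Answer: Seoul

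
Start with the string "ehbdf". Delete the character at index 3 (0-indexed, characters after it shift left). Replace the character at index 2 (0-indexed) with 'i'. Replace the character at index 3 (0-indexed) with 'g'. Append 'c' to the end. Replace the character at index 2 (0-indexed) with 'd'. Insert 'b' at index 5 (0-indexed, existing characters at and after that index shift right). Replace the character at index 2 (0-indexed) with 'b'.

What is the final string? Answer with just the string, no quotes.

Answer: ehbgcb

Derivation:
Applying each edit step by step:
Start: "ehbdf"
Op 1 (delete idx 3 = 'd'): "ehbdf" -> "ehbf"
Op 2 (replace idx 2: 'b' -> 'i'): "ehbf" -> "ehif"
Op 3 (replace idx 3: 'f' -> 'g'): "ehif" -> "ehig"
Op 4 (append 'c'): "ehig" -> "ehigc"
Op 5 (replace idx 2: 'i' -> 'd'): "ehigc" -> "ehdgc"
Op 6 (insert 'b' at idx 5): "ehdgc" -> "ehdgcb"
Op 7 (replace idx 2: 'd' -> 'b'): "ehdgcb" -> "ehbgcb"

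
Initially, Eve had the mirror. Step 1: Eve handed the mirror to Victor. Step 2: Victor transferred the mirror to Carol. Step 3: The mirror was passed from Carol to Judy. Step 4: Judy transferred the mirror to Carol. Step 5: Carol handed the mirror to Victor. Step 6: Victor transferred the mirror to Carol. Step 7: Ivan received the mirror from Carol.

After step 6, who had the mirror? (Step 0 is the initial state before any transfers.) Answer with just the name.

Answer: Carol

Derivation:
Tracking the mirror holder through step 6:
After step 0 (start): Eve
After step 1: Victor
After step 2: Carol
After step 3: Judy
After step 4: Carol
After step 5: Victor
After step 6: Carol

At step 6, the holder is Carol.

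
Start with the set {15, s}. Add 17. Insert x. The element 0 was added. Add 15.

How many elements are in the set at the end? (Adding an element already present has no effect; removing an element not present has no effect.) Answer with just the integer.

Tracking the set through each operation:
Start: {15, s}
Event 1 (add 17): added. Set: {15, 17, s}
Event 2 (add x): added. Set: {15, 17, s, x}
Event 3 (add 0): added. Set: {0, 15, 17, s, x}
Event 4 (add 15): already present, no change. Set: {0, 15, 17, s, x}

Final set: {0, 15, 17, s, x} (size 5)

Answer: 5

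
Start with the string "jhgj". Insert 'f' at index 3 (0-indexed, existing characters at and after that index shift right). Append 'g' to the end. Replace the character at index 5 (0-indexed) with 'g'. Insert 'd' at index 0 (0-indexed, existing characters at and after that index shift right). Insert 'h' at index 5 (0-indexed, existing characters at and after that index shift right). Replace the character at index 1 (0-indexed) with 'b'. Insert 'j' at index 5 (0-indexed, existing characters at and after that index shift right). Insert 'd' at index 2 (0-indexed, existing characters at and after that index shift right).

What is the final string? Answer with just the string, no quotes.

Applying each edit step by step:
Start: "jhgj"
Op 1 (insert 'f' at idx 3): "jhgj" -> "jhgfj"
Op 2 (append 'g'): "jhgfj" -> "jhgfjg"
Op 3 (replace idx 5: 'g' -> 'g'): "jhgfjg" -> "jhgfjg"
Op 4 (insert 'd' at idx 0): "jhgfjg" -> "djhgfjg"
Op 5 (insert 'h' at idx 5): "djhgfjg" -> "djhgfhjg"
Op 6 (replace idx 1: 'j' -> 'b'): "djhgfhjg" -> "dbhgfhjg"
Op 7 (insert 'j' at idx 5): "dbhgfhjg" -> "dbhgfjhjg"
Op 8 (insert 'd' at idx 2): "dbhgfjhjg" -> "dbdhgfjhjg"

Answer: dbdhgfjhjg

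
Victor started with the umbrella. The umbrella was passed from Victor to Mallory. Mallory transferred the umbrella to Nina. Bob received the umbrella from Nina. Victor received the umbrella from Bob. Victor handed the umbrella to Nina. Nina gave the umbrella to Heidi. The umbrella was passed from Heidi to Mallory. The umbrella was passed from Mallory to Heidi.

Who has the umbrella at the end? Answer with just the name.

Answer: Heidi

Derivation:
Tracking the umbrella through each event:
Start: Victor has the umbrella.
After event 1: Mallory has the umbrella.
After event 2: Nina has the umbrella.
After event 3: Bob has the umbrella.
After event 4: Victor has the umbrella.
After event 5: Nina has the umbrella.
After event 6: Heidi has the umbrella.
After event 7: Mallory has the umbrella.
After event 8: Heidi has the umbrella.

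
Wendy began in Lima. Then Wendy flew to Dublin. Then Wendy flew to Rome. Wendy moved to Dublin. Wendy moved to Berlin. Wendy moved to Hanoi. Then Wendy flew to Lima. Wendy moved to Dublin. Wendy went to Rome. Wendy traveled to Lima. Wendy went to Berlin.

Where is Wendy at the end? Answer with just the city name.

Answer: Berlin

Derivation:
Tracking Wendy's location:
Start: Wendy is in Lima.
After move 1: Lima -> Dublin. Wendy is in Dublin.
After move 2: Dublin -> Rome. Wendy is in Rome.
After move 3: Rome -> Dublin. Wendy is in Dublin.
After move 4: Dublin -> Berlin. Wendy is in Berlin.
After move 5: Berlin -> Hanoi. Wendy is in Hanoi.
After move 6: Hanoi -> Lima. Wendy is in Lima.
After move 7: Lima -> Dublin. Wendy is in Dublin.
After move 8: Dublin -> Rome. Wendy is in Rome.
After move 9: Rome -> Lima. Wendy is in Lima.
After move 10: Lima -> Berlin. Wendy is in Berlin.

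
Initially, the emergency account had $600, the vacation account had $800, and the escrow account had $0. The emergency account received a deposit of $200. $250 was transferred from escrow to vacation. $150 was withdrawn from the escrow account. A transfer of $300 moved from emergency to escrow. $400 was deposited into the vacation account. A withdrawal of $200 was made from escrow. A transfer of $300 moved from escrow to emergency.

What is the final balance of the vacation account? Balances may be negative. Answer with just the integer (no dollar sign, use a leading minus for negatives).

Answer: 1450

Derivation:
Tracking account balances step by step:
Start: emergency=600, vacation=800, escrow=0
Event 1 (deposit 200 to emergency): emergency: 600 + 200 = 800. Balances: emergency=800, vacation=800, escrow=0
Event 2 (transfer 250 escrow -> vacation): escrow: 0 - 250 = -250, vacation: 800 + 250 = 1050. Balances: emergency=800, vacation=1050, escrow=-250
Event 3 (withdraw 150 from escrow): escrow: -250 - 150 = -400. Balances: emergency=800, vacation=1050, escrow=-400
Event 4 (transfer 300 emergency -> escrow): emergency: 800 - 300 = 500, escrow: -400 + 300 = -100. Balances: emergency=500, vacation=1050, escrow=-100
Event 5 (deposit 400 to vacation): vacation: 1050 + 400 = 1450. Balances: emergency=500, vacation=1450, escrow=-100
Event 6 (withdraw 200 from escrow): escrow: -100 - 200 = -300. Balances: emergency=500, vacation=1450, escrow=-300
Event 7 (transfer 300 escrow -> emergency): escrow: -300 - 300 = -600, emergency: 500 + 300 = 800. Balances: emergency=800, vacation=1450, escrow=-600

Final balance of vacation: 1450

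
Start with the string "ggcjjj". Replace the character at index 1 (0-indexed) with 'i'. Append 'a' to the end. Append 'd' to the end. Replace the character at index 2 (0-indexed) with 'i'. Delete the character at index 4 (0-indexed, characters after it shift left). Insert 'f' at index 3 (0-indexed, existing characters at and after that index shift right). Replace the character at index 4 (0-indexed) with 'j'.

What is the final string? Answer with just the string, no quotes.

Answer: giifjjad

Derivation:
Applying each edit step by step:
Start: "ggcjjj"
Op 1 (replace idx 1: 'g' -> 'i'): "ggcjjj" -> "gicjjj"
Op 2 (append 'a'): "gicjjj" -> "gicjjja"
Op 3 (append 'd'): "gicjjja" -> "gicjjjad"
Op 4 (replace idx 2: 'c' -> 'i'): "gicjjjad" -> "giijjjad"
Op 5 (delete idx 4 = 'j'): "giijjjad" -> "giijjad"
Op 6 (insert 'f' at idx 3): "giijjad" -> "giifjjad"
Op 7 (replace idx 4: 'j' -> 'j'): "giifjjad" -> "giifjjad"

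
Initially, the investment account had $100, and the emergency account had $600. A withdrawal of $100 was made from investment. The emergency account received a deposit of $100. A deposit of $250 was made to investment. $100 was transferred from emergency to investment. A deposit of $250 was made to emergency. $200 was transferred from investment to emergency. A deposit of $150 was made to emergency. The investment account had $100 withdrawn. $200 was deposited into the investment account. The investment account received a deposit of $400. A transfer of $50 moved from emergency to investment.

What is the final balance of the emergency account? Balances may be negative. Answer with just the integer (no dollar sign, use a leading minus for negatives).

Answer: 1150

Derivation:
Tracking account balances step by step:
Start: investment=100, emergency=600
Event 1 (withdraw 100 from investment): investment: 100 - 100 = 0. Balances: investment=0, emergency=600
Event 2 (deposit 100 to emergency): emergency: 600 + 100 = 700. Balances: investment=0, emergency=700
Event 3 (deposit 250 to investment): investment: 0 + 250 = 250. Balances: investment=250, emergency=700
Event 4 (transfer 100 emergency -> investment): emergency: 700 - 100 = 600, investment: 250 + 100 = 350. Balances: investment=350, emergency=600
Event 5 (deposit 250 to emergency): emergency: 600 + 250 = 850. Balances: investment=350, emergency=850
Event 6 (transfer 200 investment -> emergency): investment: 350 - 200 = 150, emergency: 850 + 200 = 1050. Balances: investment=150, emergency=1050
Event 7 (deposit 150 to emergency): emergency: 1050 + 150 = 1200. Balances: investment=150, emergency=1200
Event 8 (withdraw 100 from investment): investment: 150 - 100 = 50. Balances: investment=50, emergency=1200
Event 9 (deposit 200 to investment): investment: 50 + 200 = 250. Balances: investment=250, emergency=1200
Event 10 (deposit 400 to investment): investment: 250 + 400 = 650. Balances: investment=650, emergency=1200
Event 11 (transfer 50 emergency -> investment): emergency: 1200 - 50 = 1150, investment: 650 + 50 = 700. Balances: investment=700, emergency=1150

Final balance of emergency: 1150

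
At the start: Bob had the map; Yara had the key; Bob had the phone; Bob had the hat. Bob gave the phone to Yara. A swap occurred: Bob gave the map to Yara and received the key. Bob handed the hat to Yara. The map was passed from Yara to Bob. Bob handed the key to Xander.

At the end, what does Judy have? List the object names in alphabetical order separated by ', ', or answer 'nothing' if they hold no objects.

Tracking all object holders:
Start: map:Bob, key:Yara, phone:Bob, hat:Bob
Event 1 (give phone: Bob -> Yara). State: map:Bob, key:Yara, phone:Yara, hat:Bob
Event 2 (swap map<->key: now map:Yara, key:Bob). State: map:Yara, key:Bob, phone:Yara, hat:Bob
Event 3 (give hat: Bob -> Yara). State: map:Yara, key:Bob, phone:Yara, hat:Yara
Event 4 (give map: Yara -> Bob). State: map:Bob, key:Bob, phone:Yara, hat:Yara
Event 5 (give key: Bob -> Xander). State: map:Bob, key:Xander, phone:Yara, hat:Yara

Final state: map:Bob, key:Xander, phone:Yara, hat:Yara
Judy holds: (nothing).

Answer: nothing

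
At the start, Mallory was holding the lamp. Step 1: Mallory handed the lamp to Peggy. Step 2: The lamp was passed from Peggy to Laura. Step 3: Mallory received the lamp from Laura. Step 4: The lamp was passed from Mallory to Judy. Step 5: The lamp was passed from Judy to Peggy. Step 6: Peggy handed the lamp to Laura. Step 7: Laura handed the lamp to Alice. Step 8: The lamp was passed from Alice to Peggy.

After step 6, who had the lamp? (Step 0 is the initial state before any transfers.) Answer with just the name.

Answer: Laura

Derivation:
Tracking the lamp holder through step 6:
After step 0 (start): Mallory
After step 1: Peggy
After step 2: Laura
After step 3: Mallory
After step 4: Judy
After step 5: Peggy
After step 6: Laura

At step 6, the holder is Laura.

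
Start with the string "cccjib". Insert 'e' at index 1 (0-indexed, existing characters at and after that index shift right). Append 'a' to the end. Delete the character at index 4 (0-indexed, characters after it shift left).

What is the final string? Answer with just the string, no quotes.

Answer: cecciba

Derivation:
Applying each edit step by step:
Start: "cccjib"
Op 1 (insert 'e' at idx 1): "cccjib" -> "ceccjib"
Op 2 (append 'a'): "ceccjib" -> "ceccjiba"
Op 3 (delete idx 4 = 'j'): "ceccjiba" -> "cecciba"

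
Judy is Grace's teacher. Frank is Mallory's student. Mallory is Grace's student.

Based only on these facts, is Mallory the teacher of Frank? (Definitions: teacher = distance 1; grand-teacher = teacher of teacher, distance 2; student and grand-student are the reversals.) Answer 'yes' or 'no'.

Reconstructing the teacher chain from the given facts:
  Judy -> Grace -> Mallory -> Frank
(each arrow means 'teacher of the next')
Positions in the chain (0 = top):
  position of Judy: 0
  position of Grace: 1
  position of Mallory: 2
  position of Frank: 3

Mallory is at position 2, Frank is at position 3; signed distance (j - i) = 1.
'teacher' requires j - i = 1. Actual distance is 1, so the relation HOLDS.

Answer: yes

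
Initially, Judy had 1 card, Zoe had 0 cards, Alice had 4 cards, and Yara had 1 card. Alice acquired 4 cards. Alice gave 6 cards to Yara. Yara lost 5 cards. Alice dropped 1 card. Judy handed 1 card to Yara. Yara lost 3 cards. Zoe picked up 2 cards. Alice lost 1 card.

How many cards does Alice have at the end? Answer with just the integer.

Answer: 0

Derivation:
Tracking counts step by step:
Start: Judy=1, Zoe=0, Alice=4, Yara=1
Event 1 (Alice +4): Alice: 4 -> 8. State: Judy=1, Zoe=0, Alice=8, Yara=1
Event 2 (Alice -> Yara, 6): Alice: 8 -> 2, Yara: 1 -> 7. State: Judy=1, Zoe=0, Alice=2, Yara=7
Event 3 (Yara -5): Yara: 7 -> 2. State: Judy=1, Zoe=0, Alice=2, Yara=2
Event 4 (Alice -1): Alice: 2 -> 1. State: Judy=1, Zoe=0, Alice=1, Yara=2
Event 5 (Judy -> Yara, 1): Judy: 1 -> 0, Yara: 2 -> 3. State: Judy=0, Zoe=0, Alice=1, Yara=3
Event 6 (Yara -3): Yara: 3 -> 0. State: Judy=0, Zoe=0, Alice=1, Yara=0
Event 7 (Zoe +2): Zoe: 0 -> 2. State: Judy=0, Zoe=2, Alice=1, Yara=0
Event 8 (Alice -1): Alice: 1 -> 0. State: Judy=0, Zoe=2, Alice=0, Yara=0

Alice's final count: 0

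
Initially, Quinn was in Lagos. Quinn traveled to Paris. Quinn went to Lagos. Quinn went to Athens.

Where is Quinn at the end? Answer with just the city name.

Answer: Athens

Derivation:
Tracking Quinn's location:
Start: Quinn is in Lagos.
After move 1: Lagos -> Paris. Quinn is in Paris.
After move 2: Paris -> Lagos. Quinn is in Lagos.
After move 3: Lagos -> Athens. Quinn is in Athens.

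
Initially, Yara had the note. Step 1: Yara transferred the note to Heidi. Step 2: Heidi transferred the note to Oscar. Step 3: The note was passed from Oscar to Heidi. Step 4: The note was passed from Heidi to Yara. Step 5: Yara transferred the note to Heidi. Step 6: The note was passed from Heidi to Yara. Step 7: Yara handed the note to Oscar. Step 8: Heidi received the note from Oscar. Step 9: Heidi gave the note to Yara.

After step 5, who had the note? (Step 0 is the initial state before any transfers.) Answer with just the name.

Answer: Heidi

Derivation:
Tracking the note holder through step 5:
After step 0 (start): Yara
After step 1: Heidi
After step 2: Oscar
After step 3: Heidi
After step 4: Yara
After step 5: Heidi

At step 5, the holder is Heidi.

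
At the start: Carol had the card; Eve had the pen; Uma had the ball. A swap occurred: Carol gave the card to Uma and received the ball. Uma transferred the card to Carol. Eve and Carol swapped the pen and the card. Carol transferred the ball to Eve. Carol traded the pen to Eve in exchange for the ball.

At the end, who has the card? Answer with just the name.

Tracking all object holders:
Start: card:Carol, pen:Eve, ball:Uma
Event 1 (swap card<->ball: now card:Uma, ball:Carol). State: card:Uma, pen:Eve, ball:Carol
Event 2 (give card: Uma -> Carol). State: card:Carol, pen:Eve, ball:Carol
Event 3 (swap pen<->card: now pen:Carol, card:Eve). State: card:Eve, pen:Carol, ball:Carol
Event 4 (give ball: Carol -> Eve). State: card:Eve, pen:Carol, ball:Eve
Event 5 (swap pen<->ball: now pen:Eve, ball:Carol). State: card:Eve, pen:Eve, ball:Carol

Final state: card:Eve, pen:Eve, ball:Carol
The card is held by Eve.

Answer: Eve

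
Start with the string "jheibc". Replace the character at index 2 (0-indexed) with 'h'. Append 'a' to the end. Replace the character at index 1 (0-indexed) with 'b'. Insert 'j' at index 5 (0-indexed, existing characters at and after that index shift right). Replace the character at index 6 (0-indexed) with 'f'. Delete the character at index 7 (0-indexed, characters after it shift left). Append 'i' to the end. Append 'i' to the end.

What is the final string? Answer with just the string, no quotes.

Applying each edit step by step:
Start: "jheibc"
Op 1 (replace idx 2: 'e' -> 'h'): "jheibc" -> "jhhibc"
Op 2 (append 'a'): "jhhibc" -> "jhhibca"
Op 3 (replace idx 1: 'h' -> 'b'): "jhhibca" -> "jbhibca"
Op 4 (insert 'j' at idx 5): "jbhibca" -> "jbhibjca"
Op 5 (replace idx 6: 'c' -> 'f'): "jbhibjca" -> "jbhibjfa"
Op 6 (delete idx 7 = 'a'): "jbhibjfa" -> "jbhibjf"
Op 7 (append 'i'): "jbhibjf" -> "jbhibjfi"
Op 8 (append 'i'): "jbhibjfi" -> "jbhibjfii"

Answer: jbhibjfii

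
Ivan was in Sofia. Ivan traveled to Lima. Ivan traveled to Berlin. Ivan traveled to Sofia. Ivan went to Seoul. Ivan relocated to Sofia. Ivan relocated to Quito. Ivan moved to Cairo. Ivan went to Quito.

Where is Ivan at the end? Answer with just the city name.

Tracking Ivan's location:
Start: Ivan is in Sofia.
After move 1: Sofia -> Lima. Ivan is in Lima.
After move 2: Lima -> Berlin. Ivan is in Berlin.
After move 3: Berlin -> Sofia. Ivan is in Sofia.
After move 4: Sofia -> Seoul. Ivan is in Seoul.
After move 5: Seoul -> Sofia. Ivan is in Sofia.
After move 6: Sofia -> Quito. Ivan is in Quito.
After move 7: Quito -> Cairo. Ivan is in Cairo.
After move 8: Cairo -> Quito. Ivan is in Quito.

Answer: Quito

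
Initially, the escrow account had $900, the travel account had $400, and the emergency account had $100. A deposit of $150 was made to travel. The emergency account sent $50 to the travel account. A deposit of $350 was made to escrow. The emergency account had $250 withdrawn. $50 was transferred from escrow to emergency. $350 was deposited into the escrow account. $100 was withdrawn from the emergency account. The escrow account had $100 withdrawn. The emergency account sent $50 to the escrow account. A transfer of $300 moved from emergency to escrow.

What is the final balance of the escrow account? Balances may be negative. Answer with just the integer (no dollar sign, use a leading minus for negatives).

Answer: 1800

Derivation:
Tracking account balances step by step:
Start: escrow=900, travel=400, emergency=100
Event 1 (deposit 150 to travel): travel: 400 + 150 = 550. Balances: escrow=900, travel=550, emergency=100
Event 2 (transfer 50 emergency -> travel): emergency: 100 - 50 = 50, travel: 550 + 50 = 600. Balances: escrow=900, travel=600, emergency=50
Event 3 (deposit 350 to escrow): escrow: 900 + 350 = 1250. Balances: escrow=1250, travel=600, emergency=50
Event 4 (withdraw 250 from emergency): emergency: 50 - 250 = -200. Balances: escrow=1250, travel=600, emergency=-200
Event 5 (transfer 50 escrow -> emergency): escrow: 1250 - 50 = 1200, emergency: -200 + 50 = -150. Balances: escrow=1200, travel=600, emergency=-150
Event 6 (deposit 350 to escrow): escrow: 1200 + 350 = 1550. Balances: escrow=1550, travel=600, emergency=-150
Event 7 (withdraw 100 from emergency): emergency: -150 - 100 = -250. Balances: escrow=1550, travel=600, emergency=-250
Event 8 (withdraw 100 from escrow): escrow: 1550 - 100 = 1450. Balances: escrow=1450, travel=600, emergency=-250
Event 9 (transfer 50 emergency -> escrow): emergency: -250 - 50 = -300, escrow: 1450 + 50 = 1500. Balances: escrow=1500, travel=600, emergency=-300
Event 10 (transfer 300 emergency -> escrow): emergency: -300 - 300 = -600, escrow: 1500 + 300 = 1800. Balances: escrow=1800, travel=600, emergency=-600

Final balance of escrow: 1800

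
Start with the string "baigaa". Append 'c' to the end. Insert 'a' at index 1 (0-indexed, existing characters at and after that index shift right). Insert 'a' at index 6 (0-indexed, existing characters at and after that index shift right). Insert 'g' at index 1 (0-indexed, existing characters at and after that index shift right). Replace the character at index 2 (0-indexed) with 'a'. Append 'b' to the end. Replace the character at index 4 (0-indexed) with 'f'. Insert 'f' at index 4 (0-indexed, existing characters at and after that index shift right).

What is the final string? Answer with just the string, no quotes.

Answer: bgaaffgaaacb

Derivation:
Applying each edit step by step:
Start: "baigaa"
Op 1 (append 'c'): "baigaa" -> "baigaac"
Op 2 (insert 'a' at idx 1): "baigaac" -> "baaigaac"
Op 3 (insert 'a' at idx 6): "baaigaac" -> "baaigaaac"
Op 4 (insert 'g' at idx 1): "baaigaaac" -> "bgaaigaaac"
Op 5 (replace idx 2: 'a' -> 'a'): "bgaaigaaac" -> "bgaaigaaac"
Op 6 (append 'b'): "bgaaigaaac" -> "bgaaigaaacb"
Op 7 (replace idx 4: 'i' -> 'f'): "bgaaigaaacb" -> "bgaafgaaacb"
Op 8 (insert 'f' at idx 4): "bgaafgaaacb" -> "bgaaffgaaacb"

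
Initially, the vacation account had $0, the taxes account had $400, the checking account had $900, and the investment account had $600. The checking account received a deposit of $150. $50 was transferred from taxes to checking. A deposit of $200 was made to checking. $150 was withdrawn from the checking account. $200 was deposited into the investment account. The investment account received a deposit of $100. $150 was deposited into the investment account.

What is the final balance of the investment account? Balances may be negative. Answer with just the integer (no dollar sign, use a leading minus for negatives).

Answer: 1050

Derivation:
Tracking account balances step by step:
Start: vacation=0, taxes=400, checking=900, investment=600
Event 1 (deposit 150 to checking): checking: 900 + 150 = 1050. Balances: vacation=0, taxes=400, checking=1050, investment=600
Event 2 (transfer 50 taxes -> checking): taxes: 400 - 50 = 350, checking: 1050 + 50 = 1100. Balances: vacation=0, taxes=350, checking=1100, investment=600
Event 3 (deposit 200 to checking): checking: 1100 + 200 = 1300. Balances: vacation=0, taxes=350, checking=1300, investment=600
Event 4 (withdraw 150 from checking): checking: 1300 - 150 = 1150. Balances: vacation=0, taxes=350, checking=1150, investment=600
Event 5 (deposit 200 to investment): investment: 600 + 200 = 800. Balances: vacation=0, taxes=350, checking=1150, investment=800
Event 6 (deposit 100 to investment): investment: 800 + 100 = 900. Balances: vacation=0, taxes=350, checking=1150, investment=900
Event 7 (deposit 150 to investment): investment: 900 + 150 = 1050. Balances: vacation=0, taxes=350, checking=1150, investment=1050

Final balance of investment: 1050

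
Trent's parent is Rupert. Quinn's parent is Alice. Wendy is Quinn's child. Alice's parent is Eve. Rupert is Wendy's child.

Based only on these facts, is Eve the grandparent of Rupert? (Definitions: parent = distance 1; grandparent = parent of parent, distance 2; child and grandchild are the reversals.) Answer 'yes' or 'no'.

Answer: no

Derivation:
Reconstructing the parent chain from the given facts:
  Eve -> Alice -> Quinn -> Wendy -> Rupert -> Trent
(each arrow means 'parent of the next')
Positions in the chain (0 = top):
  position of Eve: 0
  position of Alice: 1
  position of Quinn: 2
  position of Wendy: 3
  position of Rupert: 4
  position of Trent: 5

Eve is at position 0, Rupert is at position 4; signed distance (j - i) = 4.
'grandparent' requires j - i = 2. Actual distance is 4, so the relation does NOT hold.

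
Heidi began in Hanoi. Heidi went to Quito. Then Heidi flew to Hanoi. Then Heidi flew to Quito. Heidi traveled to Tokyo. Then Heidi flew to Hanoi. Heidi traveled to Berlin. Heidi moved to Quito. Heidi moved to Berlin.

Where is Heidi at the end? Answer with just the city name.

Answer: Berlin

Derivation:
Tracking Heidi's location:
Start: Heidi is in Hanoi.
After move 1: Hanoi -> Quito. Heidi is in Quito.
After move 2: Quito -> Hanoi. Heidi is in Hanoi.
After move 3: Hanoi -> Quito. Heidi is in Quito.
After move 4: Quito -> Tokyo. Heidi is in Tokyo.
After move 5: Tokyo -> Hanoi. Heidi is in Hanoi.
After move 6: Hanoi -> Berlin. Heidi is in Berlin.
After move 7: Berlin -> Quito. Heidi is in Quito.
After move 8: Quito -> Berlin. Heidi is in Berlin.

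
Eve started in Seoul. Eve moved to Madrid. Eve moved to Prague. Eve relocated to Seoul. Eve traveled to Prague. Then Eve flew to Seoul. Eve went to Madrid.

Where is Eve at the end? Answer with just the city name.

Tracking Eve's location:
Start: Eve is in Seoul.
After move 1: Seoul -> Madrid. Eve is in Madrid.
After move 2: Madrid -> Prague. Eve is in Prague.
After move 3: Prague -> Seoul. Eve is in Seoul.
After move 4: Seoul -> Prague. Eve is in Prague.
After move 5: Prague -> Seoul. Eve is in Seoul.
After move 6: Seoul -> Madrid. Eve is in Madrid.

Answer: Madrid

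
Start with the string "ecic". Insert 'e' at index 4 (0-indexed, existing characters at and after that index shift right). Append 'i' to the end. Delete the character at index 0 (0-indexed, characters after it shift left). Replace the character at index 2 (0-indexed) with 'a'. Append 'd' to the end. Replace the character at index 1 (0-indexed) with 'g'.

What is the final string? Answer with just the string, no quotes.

Answer: cgaeid

Derivation:
Applying each edit step by step:
Start: "ecic"
Op 1 (insert 'e' at idx 4): "ecic" -> "ecice"
Op 2 (append 'i'): "ecice" -> "ecicei"
Op 3 (delete idx 0 = 'e'): "ecicei" -> "cicei"
Op 4 (replace idx 2: 'c' -> 'a'): "cicei" -> "ciaei"
Op 5 (append 'd'): "ciaei" -> "ciaeid"
Op 6 (replace idx 1: 'i' -> 'g'): "ciaeid" -> "cgaeid"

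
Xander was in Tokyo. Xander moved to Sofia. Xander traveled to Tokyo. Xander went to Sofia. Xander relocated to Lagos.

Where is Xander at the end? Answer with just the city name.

Tracking Xander's location:
Start: Xander is in Tokyo.
After move 1: Tokyo -> Sofia. Xander is in Sofia.
After move 2: Sofia -> Tokyo. Xander is in Tokyo.
After move 3: Tokyo -> Sofia. Xander is in Sofia.
After move 4: Sofia -> Lagos. Xander is in Lagos.

Answer: Lagos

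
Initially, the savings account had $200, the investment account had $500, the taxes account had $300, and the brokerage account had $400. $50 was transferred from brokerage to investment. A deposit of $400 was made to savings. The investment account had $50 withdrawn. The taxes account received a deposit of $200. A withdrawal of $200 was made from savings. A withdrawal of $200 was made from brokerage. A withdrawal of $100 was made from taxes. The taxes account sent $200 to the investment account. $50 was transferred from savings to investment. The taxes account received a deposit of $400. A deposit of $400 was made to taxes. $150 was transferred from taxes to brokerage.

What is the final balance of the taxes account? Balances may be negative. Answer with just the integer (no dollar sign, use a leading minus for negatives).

Tracking account balances step by step:
Start: savings=200, investment=500, taxes=300, brokerage=400
Event 1 (transfer 50 brokerage -> investment): brokerage: 400 - 50 = 350, investment: 500 + 50 = 550. Balances: savings=200, investment=550, taxes=300, brokerage=350
Event 2 (deposit 400 to savings): savings: 200 + 400 = 600. Balances: savings=600, investment=550, taxes=300, brokerage=350
Event 3 (withdraw 50 from investment): investment: 550 - 50 = 500. Balances: savings=600, investment=500, taxes=300, brokerage=350
Event 4 (deposit 200 to taxes): taxes: 300 + 200 = 500. Balances: savings=600, investment=500, taxes=500, brokerage=350
Event 5 (withdraw 200 from savings): savings: 600 - 200 = 400. Balances: savings=400, investment=500, taxes=500, brokerage=350
Event 6 (withdraw 200 from brokerage): brokerage: 350 - 200 = 150. Balances: savings=400, investment=500, taxes=500, brokerage=150
Event 7 (withdraw 100 from taxes): taxes: 500 - 100 = 400. Balances: savings=400, investment=500, taxes=400, brokerage=150
Event 8 (transfer 200 taxes -> investment): taxes: 400 - 200 = 200, investment: 500 + 200 = 700. Balances: savings=400, investment=700, taxes=200, brokerage=150
Event 9 (transfer 50 savings -> investment): savings: 400 - 50 = 350, investment: 700 + 50 = 750. Balances: savings=350, investment=750, taxes=200, brokerage=150
Event 10 (deposit 400 to taxes): taxes: 200 + 400 = 600. Balances: savings=350, investment=750, taxes=600, brokerage=150
Event 11 (deposit 400 to taxes): taxes: 600 + 400 = 1000. Balances: savings=350, investment=750, taxes=1000, brokerage=150
Event 12 (transfer 150 taxes -> brokerage): taxes: 1000 - 150 = 850, brokerage: 150 + 150 = 300. Balances: savings=350, investment=750, taxes=850, brokerage=300

Final balance of taxes: 850

Answer: 850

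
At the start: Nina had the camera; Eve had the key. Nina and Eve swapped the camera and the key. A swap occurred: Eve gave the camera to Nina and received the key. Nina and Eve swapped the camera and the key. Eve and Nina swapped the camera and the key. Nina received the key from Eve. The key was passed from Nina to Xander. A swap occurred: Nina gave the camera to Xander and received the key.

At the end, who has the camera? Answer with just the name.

Answer: Xander

Derivation:
Tracking all object holders:
Start: camera:Nina, key:Eve
Event 1 (swap camera<->key: now camera:Eve, key:Nina). State: camera:Eve, key:Nina
Event 2 (swap camera<->key: now camera:Nina, key:Eve). State: camera:Nina, key:Eve
Event 3 (swap camera<->key: now camera:Eve, key:Nina). State: camera:Eve, key:Nina
Event 4 (swap camera<->key: now camera:Nina, key:Eve). State: camera:Nina, key:Eve
Event 5 (give key: Eve -> Nina). State: camera:Nina, key:Nina
Event 6 (give key: Nina -> Xander). State: camera:Nina, key:Xander
Event 7 (swap camera<->key: now camera:Xander, key:Nina). State: camera:Xander, key:Nina

Final state: camera:Xander, key:Nina
The camera is held by Xander.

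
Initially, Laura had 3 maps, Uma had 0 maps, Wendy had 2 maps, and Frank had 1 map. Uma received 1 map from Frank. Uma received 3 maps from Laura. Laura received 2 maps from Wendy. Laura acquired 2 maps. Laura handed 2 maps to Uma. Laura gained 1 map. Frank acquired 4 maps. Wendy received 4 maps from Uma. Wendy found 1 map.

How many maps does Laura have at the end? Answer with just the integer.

Tracking counts step by step:
Start: Laura=3, Uma=0, Wendy=2, Frank=1
Event 1 (Frank -> Uma, 1): Frank: 1 -> 0, Uma: 0 -> 1. State: Laura=3, Uma=1, Wendy=2, Frank=0
Event 2 (Laura -> Uma, 3): Laura: 3 -> 0, Uma: 1 -> 4. State: Laura=0, Uma=4, Wendy=2, Frank=0
Event 3 (Wendy -> Laura, 2): Wendy: 2 -> 0, Laura: 0 -> 2. State: Laura=2, Uma=4, Wendy=0, Frank=0
Event 4 (Laura +2): Laura: 2 -> 4. State: Laura=4, Uma=4, Wendy=0, Frank=0
Event 5 (Laura -> Uma, 2): Laura: 4 -> 2, Uma: 4 -> 6. State: Laura=2, Uma=6, Wendy=0, Frank=0
Event 6 (Laura +1): Laura: 2 -> 3. State: Laura=3, Uma=6, Wendy=0, Frank=0
Event 7 (Frank +4): Frank: 0 -> 4. State: Laura=3, Uma=6, Wendy=0, Frank=4
Event 8 (Uma -> Wendy, 4): Uma: 6 -> 2, Wendy: 0 -> 4. State: Laura=3, Uma=2, Wendy=4, Frank=4
Event 9 (Wendy +1): Wendy: 4 -> 5. State: Laura=3, Uma=2, Wendy=5, Frank=4

Laura's final count: 3

Answer: 3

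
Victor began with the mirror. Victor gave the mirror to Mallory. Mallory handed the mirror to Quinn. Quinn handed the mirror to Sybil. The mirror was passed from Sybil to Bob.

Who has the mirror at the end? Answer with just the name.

Answer: Bob

Derivation:
Tracking the mirror through each event:
Start: Victor has the mirror.
After event 1: Mallory has the mirror.
After event 2: Quinn has the mirror.
After event 3: Sybil has the mirror.
After event 4: Bob has the mirror.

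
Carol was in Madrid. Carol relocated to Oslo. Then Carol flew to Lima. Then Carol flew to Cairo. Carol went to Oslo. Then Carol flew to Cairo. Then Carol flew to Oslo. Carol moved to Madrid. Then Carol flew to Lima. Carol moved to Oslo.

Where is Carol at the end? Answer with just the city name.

Answer: Oslo

Derivation:
Tracking Carol's location:
Start: Carol is in Madrid.
After move 1: Madrid -> Oslo. Carol is in Oslo.
After move 2: Oslo -> Lima. Carol is in Lima.
After move 3: Lima -> Cairo. Carol is in Cairo.
After move 4: Cairo -> Oslo. Carol is in Oslo.
After move 5: Oslo -> Cairo. Carol is in Cairo.
After move 6: Cairo -> Oslo. Carol is in Oslo.
After move 7: Oslo -> Madrid. Carol is in Madrid.
After move 8: Madrid -> Lima. Carol is in Lima.
After move 9: Lima -> Oslo. Carol is in Oslo.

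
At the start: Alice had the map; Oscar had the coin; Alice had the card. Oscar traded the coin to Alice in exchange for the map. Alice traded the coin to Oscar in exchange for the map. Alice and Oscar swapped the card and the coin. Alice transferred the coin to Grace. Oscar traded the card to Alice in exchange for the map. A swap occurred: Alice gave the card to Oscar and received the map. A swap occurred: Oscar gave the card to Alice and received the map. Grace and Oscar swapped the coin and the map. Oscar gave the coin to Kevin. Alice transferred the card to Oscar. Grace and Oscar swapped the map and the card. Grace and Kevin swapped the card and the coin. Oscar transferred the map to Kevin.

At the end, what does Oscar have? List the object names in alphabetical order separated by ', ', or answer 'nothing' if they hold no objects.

Answer: nothing

Derivation:
Tracking all object holders:
Start: map:Alice, coin:Oscar, card:Alice
Event 1 (swap coin<->map: now coin:Alice, map:Oscar). State: map:Oscar, coin:Alice, card:Alice
Event 2 (swap coin<->map: now coin:Oscar, map:Alice). State: map:Alice, coin:Oscar, card:Alice
Event 3 (swap card<->coin: now card:Oscar, coin:Alice). State: map:Alice, coin:Alice, card:Oscar
Event 4 (give coin: Alice -> Grace). State: map:Alice, coin:Grace, card:Oscar
Event 5 (swap card<->map: now card:Alice, map:Oscar). State: map:Oscar, coin:Grace, card:Alice
Event 6 (swap card<->map: now card:Oscar, map:Alice). State: map:Alice, coin:Grace, card:Oscar
Event 7 (swap card<->map: now card:Alice, map:Oscar). State: map:Oscar, coin:Grace, card:Alice
Event 8 (swap coin<->map: now coin:Oscar, map:Grace). State: map:Grace, coin:Oscar, card:Alice
Event 9 (give coin: Oscar -> Kevin). State: map:Grace, coin:Kevin, card:Alice
Event 10 (give card: Alice -> Oscar). State: map:Grace, coin:Kevin, card:Oscar
Event 11 (swap map<->card: now map:Oscar, card:Grace). State: map:Oscar, coin:Kevin, card:Grace
Event 12 (swap card<->coin: now card:Kevin, coin:Grace). State: map:Oscar, coin:Grace, card:Kevin
Event 13 (give map: Oscar -> Kevin). State: map:Kevin, coin:Grace, card:Kevin

Final state: map:Kevin, coin:Grace, card:Kevin
Oscar holds: (nothing).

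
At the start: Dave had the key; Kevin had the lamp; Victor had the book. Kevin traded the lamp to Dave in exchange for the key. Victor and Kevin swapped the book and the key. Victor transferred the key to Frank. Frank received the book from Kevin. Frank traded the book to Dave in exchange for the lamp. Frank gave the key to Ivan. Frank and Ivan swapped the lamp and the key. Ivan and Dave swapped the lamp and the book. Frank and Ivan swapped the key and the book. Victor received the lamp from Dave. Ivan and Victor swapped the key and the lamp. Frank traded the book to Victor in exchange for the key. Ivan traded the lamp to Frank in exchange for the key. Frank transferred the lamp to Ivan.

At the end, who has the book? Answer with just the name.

Answer: Victor

Derivation:
Tracking all object holders:
Start: key:Dave, lamp:Kevin, book:Victor
Event 1 (swap lamp<->key: now lamp:Dave, key:Kevin). State: key:Kevin, lamp:Dave, book:Victor
Event 2 (swap book<->key: now book:Kevin, key:Victor). State: key:Victor, lamp:Dave, book:Kevin
Event 3 (give key: Victor -> Frank). State: key:Frank, lamp:Dave, book:Kevin
Event 4 (give book: Kevin -> Frank). State: key:Frank, lamp:Dave, book:Frank
Event 5 (swap book<->lamp: now book:Dave, lamp:Frank). State: key:Frank, lamp:Frank, book:Dave
Event 6 (give key: Frank -> Ivan). State: key:Ivan, lamp:Frank, book:Dave
Event 7 (swap lamp<->key: now lamp:Ivan, key:Frank). State: key:Frank, lamp:Ivan, book:Dave
Event 8 (swap lamp<->book: now lamp:Dave, book:Ivan). State: key:Frank, lamp:Dave, book:Ivan
Event 9 (swap key<->book: now key:Ivan, book:Frank). State: key:Ivan, lamp:Dave, book:Frank
Event 10 (give lamp: Dave -> Victor). State: key:Ivan, lamp:Victor, book:Frank
Event 11 (swap key<->lamp: now key:Victor, lamp:Ivan). State: key:Victor, lamp:Ivan, book:Frank
Event 12 (swap book<->key: now book:Victor, key:Frank). State: key:Frank, lamp:Ivan, book:Victor
Event 13 (swap lamp<->key: now lamp:Frank, key:Ivan). State: key:Ivan, lamp:Frank, book:Victor
Event 14 (give lamp: Frank -> Ivan). State: key:Ivan, lamp:Ivan, book:Victor

Final state: key:Ivan, lamp:Ivan, book:Victor
The book is held by Victor.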